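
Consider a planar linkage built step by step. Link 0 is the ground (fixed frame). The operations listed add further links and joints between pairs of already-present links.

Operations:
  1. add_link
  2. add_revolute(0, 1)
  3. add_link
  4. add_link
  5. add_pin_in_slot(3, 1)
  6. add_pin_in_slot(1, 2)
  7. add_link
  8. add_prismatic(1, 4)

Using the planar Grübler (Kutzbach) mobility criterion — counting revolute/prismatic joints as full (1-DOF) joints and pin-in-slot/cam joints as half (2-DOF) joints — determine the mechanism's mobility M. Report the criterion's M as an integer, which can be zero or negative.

(L,J1,J2)=(1,0,0); link0 fixed
link1: (2,0,0)
R 0-1 [J1]: (2,1,0)
link2: (3,1,0)
link3: (4,1,0)
PS 3-1 [J2]: (4,1,1)
PS 1-2 [J2]: (4,1,2)
link4: (5,1,2)
P 1-4 [J1]: (5,2,2)
Grübler: 3·4 − 2·2 − 2 = 6

M = 6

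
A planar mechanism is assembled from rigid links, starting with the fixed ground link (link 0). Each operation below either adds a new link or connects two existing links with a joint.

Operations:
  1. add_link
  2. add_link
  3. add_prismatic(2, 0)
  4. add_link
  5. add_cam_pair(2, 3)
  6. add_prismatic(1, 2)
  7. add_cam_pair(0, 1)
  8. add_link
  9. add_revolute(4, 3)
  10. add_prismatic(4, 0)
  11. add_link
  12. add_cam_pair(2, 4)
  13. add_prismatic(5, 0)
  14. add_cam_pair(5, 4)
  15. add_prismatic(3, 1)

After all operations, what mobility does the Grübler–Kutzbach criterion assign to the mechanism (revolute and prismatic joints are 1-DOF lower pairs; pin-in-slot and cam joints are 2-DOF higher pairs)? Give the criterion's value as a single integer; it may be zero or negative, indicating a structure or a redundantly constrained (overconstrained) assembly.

(L,J1,J2)=(1,0,0); link0 fixed
link1: (2,0,0)
link2: (3,0,0)
P 2-0 [J1]: (3,1,0)
link3: (4,1,0)
C 2-3 [J2]: (4,1,1)
P 1-2 [J1]: (4,2,1)
C 0-1 [J2]: (4,2,2)
link4: (5,2,2)
R 4-3 [J1]: (5,3,2)
P 4-0 [J1]: (5,4,2)
link5: (6,4,2)
C 2-4 [J2]: (6,4,3)
P 5-0 [J1]: (6,5,3)
C 5-4 [J2]: (6,5,4)
P 3-1 [J1]: (6,6,4)
Grübler: 3·5 − 2·6 − 4 = -1

M = -1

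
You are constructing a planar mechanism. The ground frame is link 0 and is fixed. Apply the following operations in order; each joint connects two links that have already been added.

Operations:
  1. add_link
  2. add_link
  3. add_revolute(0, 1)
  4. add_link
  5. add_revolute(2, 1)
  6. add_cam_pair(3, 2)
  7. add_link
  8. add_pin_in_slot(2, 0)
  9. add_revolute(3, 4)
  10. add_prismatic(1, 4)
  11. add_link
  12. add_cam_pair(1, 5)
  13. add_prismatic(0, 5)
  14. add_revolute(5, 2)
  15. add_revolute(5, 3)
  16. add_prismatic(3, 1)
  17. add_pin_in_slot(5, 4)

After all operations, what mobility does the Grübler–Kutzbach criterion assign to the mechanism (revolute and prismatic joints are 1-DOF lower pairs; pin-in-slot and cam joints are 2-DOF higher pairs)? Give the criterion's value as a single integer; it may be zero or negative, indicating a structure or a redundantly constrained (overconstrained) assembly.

M = -5

link 0 = ground. State L|J1|J2 = 1|0|0
+link1  2|0|0
+link2  3|0|0
R(0,1) f=1→J1  3|1|0
+link3  4|1|0
R(2,1) f=1→J1  4|2|0
C(3,2) f=2→J2  4|2|1
+link4  5|2|1
PS(2,0) f=2→J2  5|2|2
R(3,4) f=1→J1  5|3|2
P(1,4) f=1→J1  5|4|2
+link5  6|4|2
C(1,5) f=2→J2  6|4|3
P(0,5) f=1→J1  6|5|3
R(5,2) f=1→J1  6|6|3
R(5,3) f=1→J1  6|7|3
P(3,1) f=1→J1  6|8|3
PS(5,4) f=2→J2  6|8|4
M = 3(6−1)−2·8−4 = 15−16−4 = -5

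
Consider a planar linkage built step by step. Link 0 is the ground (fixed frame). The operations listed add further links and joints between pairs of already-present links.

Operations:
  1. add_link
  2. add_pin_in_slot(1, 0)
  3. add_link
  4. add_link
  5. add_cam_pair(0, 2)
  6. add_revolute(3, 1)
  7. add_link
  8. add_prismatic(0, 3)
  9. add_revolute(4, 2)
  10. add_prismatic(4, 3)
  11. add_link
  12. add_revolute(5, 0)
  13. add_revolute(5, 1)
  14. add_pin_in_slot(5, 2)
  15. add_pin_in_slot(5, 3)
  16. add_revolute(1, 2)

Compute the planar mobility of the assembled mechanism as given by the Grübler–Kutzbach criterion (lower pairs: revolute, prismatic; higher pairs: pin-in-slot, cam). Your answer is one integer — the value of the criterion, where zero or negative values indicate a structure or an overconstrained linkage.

M = -3

ground; <1,0,0>
#1 <2,0,0>
PS:1↔0 J2 <2,0,1>
#2 <3,0,1>
#3 <4,0,1>
C:0↔2 J2 <4,0,2>
R:3↔1 J1 <4,1,2>
#4 <5,1,2>
P:0↔3 J1 <5,2,2>
R:4↔2 J1 <5,3,2>
P:4↔3 J1 <5,4,2>
#5 <6,4,2>
R:5↔0 J1 <6,5,2>
R:5↔1 J1 <6,6,2>
PS:5↔2 J2 <6,6,3>
PS:5↔3 J2 <6,6,4>
R:1↔2 J1 <6,7,4>
3×5 − 2×7 − 1×4 = -3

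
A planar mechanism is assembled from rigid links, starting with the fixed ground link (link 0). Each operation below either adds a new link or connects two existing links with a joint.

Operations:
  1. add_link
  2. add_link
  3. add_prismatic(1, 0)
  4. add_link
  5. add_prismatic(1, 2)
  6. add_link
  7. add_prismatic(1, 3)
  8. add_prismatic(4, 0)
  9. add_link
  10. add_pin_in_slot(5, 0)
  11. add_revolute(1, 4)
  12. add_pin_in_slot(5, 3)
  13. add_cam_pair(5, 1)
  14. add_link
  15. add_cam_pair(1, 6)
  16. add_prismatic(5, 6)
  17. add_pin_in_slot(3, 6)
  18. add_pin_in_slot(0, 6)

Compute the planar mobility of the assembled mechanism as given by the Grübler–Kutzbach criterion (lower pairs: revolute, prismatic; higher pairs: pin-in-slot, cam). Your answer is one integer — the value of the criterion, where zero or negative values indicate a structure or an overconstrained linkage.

L=1 J1=0 J2=0
add link → L=2 J1=0 J2=0
add link → L=3 J1=0 J2=0
P@1,0 dof=1 J1 → L=3 J1=1 J2=0
add link → L=4 J1=1 J2=0
P@1,2 dof=1 J1 → L=4 J1=2 J2=0
add link → L=5 J1=2 J2=0
P@1,3 dof=1 J1 → L=5 J1=3 J2=0
P@4,0 dof=1 J1 → L=5 J1=4 J2=0
add link → L=6 J1=4 J2=0
PS@5,0 dof=2 J2 → L=6 J1=4 J2=1
R@1,4 dof=1 J1 → L=6 J1=5 J2=1
PS@5,3 dof=2 J2 → L=6 J1=5 J2=2
C@5,1 dof=2 J2 → L=6 J1=5 J2=3
add link → L=7 J1=5 J2=3
C@1,6 dof=2 J2 → L=7 J1=5 J2=4
P@5,6 dof=1 J1 → L=7 J1=6 J2=4
PS@3,6 dof=2 J2 → L=7 J1=6 J2=5
PS@0,6 dof=2 J2 → L=7 J1=6 J2=6
M=3(L−1)−2J1−J2=3·6−2·6−6=0

M = 0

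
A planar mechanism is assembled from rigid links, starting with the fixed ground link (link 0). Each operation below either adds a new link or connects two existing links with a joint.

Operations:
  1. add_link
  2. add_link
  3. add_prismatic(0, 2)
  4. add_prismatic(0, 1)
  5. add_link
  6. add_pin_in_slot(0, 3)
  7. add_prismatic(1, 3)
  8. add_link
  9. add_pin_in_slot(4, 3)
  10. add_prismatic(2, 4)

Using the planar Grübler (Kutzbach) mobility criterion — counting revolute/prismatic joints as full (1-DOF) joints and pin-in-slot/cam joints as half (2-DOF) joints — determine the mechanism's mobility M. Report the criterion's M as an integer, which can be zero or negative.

M = 2

link 0 = ground. State L|J1|J2 = 1|0|0
+link1  2|0|0
+link2  3|0|0
P(0,2) f=1→J1  3|1|0
P(0,1) f=1→J1  3|2|0
+link3  4|2|0
PS(0,3) f=2→J2  4|2|1
P(1,3) f=1→J1  4|3|1
+link4  5|3|1
PS(4,3) f=2→J2  5|3|2
P(2,4) f=1→J1  5|4|2
M = 3(5−1)−2·4−2 = 12−8−2 = 2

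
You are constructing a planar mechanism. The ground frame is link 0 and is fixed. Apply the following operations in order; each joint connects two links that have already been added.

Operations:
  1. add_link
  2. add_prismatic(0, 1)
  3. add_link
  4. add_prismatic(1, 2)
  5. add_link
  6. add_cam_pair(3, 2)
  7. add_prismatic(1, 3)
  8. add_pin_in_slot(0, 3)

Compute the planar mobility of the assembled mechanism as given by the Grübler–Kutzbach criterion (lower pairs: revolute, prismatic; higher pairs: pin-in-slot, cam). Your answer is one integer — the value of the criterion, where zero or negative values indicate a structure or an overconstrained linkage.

L=1 J1=0 J2=0
add link → L=2 J1=0 J2=0
P@0,1 dof=1 J1 → L=2 J1=1 J2=0
add link → L=3 J1=1 J2=0
P@1,2 dof=1 J1 → L=3 J1=2 J2=0
add link → L=4 J1=2 J2=0
C@3,2 dof=2 J2 → L=4 J1=2 J2=1
P@1,3 dof=1 J1 → L=4 J1=3 J2=1
PS@0,3 dof=2 J2 → L=4 J1=3 J2=2
M=3(L−1)−2J1−J2=3·3−2·3−2=1

M = 1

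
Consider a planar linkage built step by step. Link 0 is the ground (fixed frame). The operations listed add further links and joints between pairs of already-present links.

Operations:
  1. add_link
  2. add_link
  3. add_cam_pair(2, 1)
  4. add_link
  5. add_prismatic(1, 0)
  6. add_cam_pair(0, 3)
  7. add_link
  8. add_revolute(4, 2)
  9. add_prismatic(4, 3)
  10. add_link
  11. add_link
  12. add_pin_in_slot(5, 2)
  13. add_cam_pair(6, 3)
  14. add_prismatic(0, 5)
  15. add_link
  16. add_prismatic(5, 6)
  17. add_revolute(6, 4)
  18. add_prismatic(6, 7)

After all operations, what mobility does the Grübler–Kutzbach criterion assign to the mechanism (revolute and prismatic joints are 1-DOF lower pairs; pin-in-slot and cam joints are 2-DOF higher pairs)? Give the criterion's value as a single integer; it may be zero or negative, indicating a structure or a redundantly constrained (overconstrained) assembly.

ground; <1,0,0>
#1 <2,0,0>
#2 <3,0,0>
C:2↔1 J2 <3,0,1>
#3 <4,0,1>
P:1↔0 J1 <4,1,1>
C:0↔3 J2 <4,1,2>
#4 <5,1,2>
R:4↔2 J1 <5,2,2>
P:4↔3 J1 <5,3,2>
#5 <6,3,2>
#6 <7,3,2>
PS:5↔2 J2 <7,3,3>
C:6↔3 J2 <7,3,4>
P:0↔5 J1 <7,4,4>
#7 <8,4,4>
P:5↔6 J1 <8,5,4>
R:6↔4 J1 <8,6,4>
P:6↔7 J1 <8,7,4>
3×7 − 2×7 − 1×4 = 3

M = 3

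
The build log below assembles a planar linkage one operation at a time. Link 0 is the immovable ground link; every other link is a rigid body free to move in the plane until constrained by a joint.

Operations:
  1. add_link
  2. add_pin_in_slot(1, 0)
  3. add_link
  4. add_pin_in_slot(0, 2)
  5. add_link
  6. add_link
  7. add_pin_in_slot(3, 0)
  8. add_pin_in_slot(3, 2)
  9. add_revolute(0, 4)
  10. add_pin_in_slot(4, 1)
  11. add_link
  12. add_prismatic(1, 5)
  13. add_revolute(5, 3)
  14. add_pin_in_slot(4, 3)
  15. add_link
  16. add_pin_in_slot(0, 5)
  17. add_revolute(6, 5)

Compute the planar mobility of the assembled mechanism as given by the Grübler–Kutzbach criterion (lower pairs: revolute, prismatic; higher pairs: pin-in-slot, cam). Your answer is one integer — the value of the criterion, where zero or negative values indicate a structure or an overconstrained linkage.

M = 3

[1;0;0] (link 0 is ground)
L+ [2;0;0]
PS(1,0)∈J2 [2;0;1]
L+ [3;0;1]
PS(0,2)∈J2 [3;0;2]
L+ [4;0;2]
L+ [5;0;2]
PS(3,0)∈J2 [5;0;3]
PS(3,2)∈J2 [5;0;4]
R(0,4)∈J1 [5;1;4]
PS(4,1)∈J2 [5;1;5]
L+ [6;1;5]
P(1,5)∈J1 [6;2;5]
R(5,3)∈J1 [6;3;5]
PS(4,3)∈J2 [6;3;6]
L+ [7;3;6]
PS(0,5)∈J2 [7;3;7]
R(6,5)∈J1 [7;4;7]
mobility = 18 − 8 − 7 = 3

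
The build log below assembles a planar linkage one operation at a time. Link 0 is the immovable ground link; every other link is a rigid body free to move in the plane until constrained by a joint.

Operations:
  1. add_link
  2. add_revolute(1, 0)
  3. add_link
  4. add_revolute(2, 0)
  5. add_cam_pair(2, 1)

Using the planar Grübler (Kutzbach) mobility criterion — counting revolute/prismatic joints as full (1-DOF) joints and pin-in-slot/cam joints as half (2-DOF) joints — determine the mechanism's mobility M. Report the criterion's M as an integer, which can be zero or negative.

M = 1

link 0 = ground. State L|J1|J2 = 1|0|0
+link1  2|0|0
R(1,0) f=1→J1  2|1|0
+link2  3|1|0
R(2,0) f=1→J1  3|2|0
C(2,1) f=2→J2  3|2|1
M = 3(3−1)−2·2−1 = 6−4−1 = 1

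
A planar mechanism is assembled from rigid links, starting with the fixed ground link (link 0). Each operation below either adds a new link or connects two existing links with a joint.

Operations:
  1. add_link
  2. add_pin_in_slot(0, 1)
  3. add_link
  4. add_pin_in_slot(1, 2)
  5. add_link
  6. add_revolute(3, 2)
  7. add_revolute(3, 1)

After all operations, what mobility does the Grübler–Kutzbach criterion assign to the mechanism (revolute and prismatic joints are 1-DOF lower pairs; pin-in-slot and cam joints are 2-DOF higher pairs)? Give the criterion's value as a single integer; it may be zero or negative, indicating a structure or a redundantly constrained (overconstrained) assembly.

M = 3

(L,J1,J2)=(1,0,0); link0 fixed
link1: (2,0,0)
PS 0-1 [J2]: (2,0,1)
link2: (3,0,1)
PS 1-2 [J2]: (3,0,2)
link3: (4,0,2)
R 3-2 [J1]: (4,1,2)
R 3-1 [J1]: (4,2,2)
Grübler: 3·3 − 2·2 − 2 = 3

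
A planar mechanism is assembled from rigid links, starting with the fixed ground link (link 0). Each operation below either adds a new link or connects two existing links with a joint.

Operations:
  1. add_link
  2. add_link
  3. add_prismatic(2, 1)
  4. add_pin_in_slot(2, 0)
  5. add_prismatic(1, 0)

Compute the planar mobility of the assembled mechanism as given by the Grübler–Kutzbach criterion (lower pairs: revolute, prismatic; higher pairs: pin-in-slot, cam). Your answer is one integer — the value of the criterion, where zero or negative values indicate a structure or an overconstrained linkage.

M = 1

(L,J1,J2)=(1,0,0); link0 fixed
link1: (2,0,0)
link2: (3,0,0)
P 2-1 [J1]: (3,1,0)
PS 2-0 [J2]: (3,1,1)
P 1-0 [J1]: (3,2,1)
Grübler: 3·2 − 2·2 − 1 = 1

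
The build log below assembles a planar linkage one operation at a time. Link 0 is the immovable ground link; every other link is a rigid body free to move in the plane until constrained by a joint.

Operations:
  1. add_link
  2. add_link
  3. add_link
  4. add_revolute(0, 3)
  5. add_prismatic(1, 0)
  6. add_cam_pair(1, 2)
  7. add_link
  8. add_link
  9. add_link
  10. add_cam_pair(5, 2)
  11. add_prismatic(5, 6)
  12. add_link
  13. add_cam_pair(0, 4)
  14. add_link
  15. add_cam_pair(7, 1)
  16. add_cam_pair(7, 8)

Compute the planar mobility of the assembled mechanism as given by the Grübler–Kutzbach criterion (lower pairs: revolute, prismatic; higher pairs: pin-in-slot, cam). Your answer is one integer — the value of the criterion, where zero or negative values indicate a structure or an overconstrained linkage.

M = 13

ground; <1,0,0>
#1 <2,0,0>
#2 <3,0,0>
#3 <4,0,0>
R:0↔3 J1 <4,1,0>
P:1↔0 J1 <4,2,0>
C:1↔2 J2 <4,2,1>
#4 <5,2,1>
#5 <6,2,1>
#6 <7,2,1>
C:5↔2 J2 <7,2,2>
P:5↔6 J1 <7,3,2>
#7 <8,3,2>
C:0↔4 J2 <8,3,3>
#8 <9,3,3>
C:7↔1 J2 <9,3,4>
C:7↔8 J2 <9,3,5>
3×8 − 2×3 − 1×5 = 13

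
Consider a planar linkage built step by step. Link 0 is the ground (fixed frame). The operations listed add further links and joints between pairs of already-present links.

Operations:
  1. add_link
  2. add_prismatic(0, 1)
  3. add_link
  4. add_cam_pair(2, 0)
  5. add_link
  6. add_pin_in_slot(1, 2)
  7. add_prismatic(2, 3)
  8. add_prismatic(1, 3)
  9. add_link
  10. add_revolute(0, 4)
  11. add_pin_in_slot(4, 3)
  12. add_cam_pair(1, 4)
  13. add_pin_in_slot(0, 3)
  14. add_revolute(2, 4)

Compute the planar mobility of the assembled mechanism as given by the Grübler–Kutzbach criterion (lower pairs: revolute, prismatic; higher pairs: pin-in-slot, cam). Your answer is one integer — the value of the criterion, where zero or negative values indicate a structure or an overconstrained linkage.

ground; <1,0,0>
#1 <2,0,0>
P:0↔1 J1 <2,1,0>
#2 <3,1,0>
C:2↔0 J2 <3,1,1>
#3 <4,1,1>
PS:1↔2 J2 <4,1,2>
P:2↔3 J1 <4,2,2>
P:1↔3 J1 <4,3,2>
#4 <5,3,2>
R:0↔4 J1 <5,4,2>
PS:4↔3 J2 <5,4,3>
C:1↔4 J2 <5,4,4>
PS:0↔3 J2 <5,4,5>
R:2↔4 J1 <5,5,5>
3×4 − 2×5 − 1×5 = -3

M = -3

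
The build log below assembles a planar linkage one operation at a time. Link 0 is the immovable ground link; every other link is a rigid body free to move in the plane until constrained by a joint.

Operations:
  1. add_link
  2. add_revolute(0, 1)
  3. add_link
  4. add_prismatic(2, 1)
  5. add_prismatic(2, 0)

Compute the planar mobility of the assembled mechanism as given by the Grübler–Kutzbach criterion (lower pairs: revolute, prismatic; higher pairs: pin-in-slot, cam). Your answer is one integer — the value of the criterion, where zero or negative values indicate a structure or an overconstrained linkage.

link 0 = ground. State L|J1|J2 = 1|0|0
+link1  2|0|0
R(0,1) f=1→J1  2|1|0
+link2  3|1|0
P(2,1) f=1→J1  3|2|0
P(2,0) f=1→J1  3|3|0
M = 3(3−1)−2·3−0 = 6−6−0 = 0

M = 0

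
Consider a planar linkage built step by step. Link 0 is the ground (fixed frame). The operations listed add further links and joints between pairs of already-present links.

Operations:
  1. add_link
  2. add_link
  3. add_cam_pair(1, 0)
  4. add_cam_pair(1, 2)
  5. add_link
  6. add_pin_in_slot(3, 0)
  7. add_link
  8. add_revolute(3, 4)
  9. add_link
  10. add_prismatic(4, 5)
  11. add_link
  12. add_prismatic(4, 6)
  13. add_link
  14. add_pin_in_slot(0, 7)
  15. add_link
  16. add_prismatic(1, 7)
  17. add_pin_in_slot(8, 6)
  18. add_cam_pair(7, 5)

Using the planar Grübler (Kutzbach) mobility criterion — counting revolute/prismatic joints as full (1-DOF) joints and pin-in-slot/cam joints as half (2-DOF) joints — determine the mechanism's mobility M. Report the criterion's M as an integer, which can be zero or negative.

M = 10

[1;0;0] (link 0 is ground)
L+ [2;0;0]
L+ [3;0;0]
C(1,0)∈J2 [3;0;1]
C(1,2)∈J2 [3;0;2]
L+ [4;0;2]
PS(3,0)∈J2 [4;0;3]
L+ [5;0;3]
R(3,4)∈J1 [5;1;3]
L+ [6;1;3]
P(4,5)∈J1 [6;2;3]
L+ [7;2;3]
P(4,6)∈J1 [7;3;3]
L+ [8;3;3]
PS(0,7)∈J2 [8;3;4]
L+ [9;3;4]
P(1,7)∈J1 [9;4;4]
PS(8,6)∈J2 [9;4;5]
C(7,5)∈J2 [9;4;6]
mobility = 24 − 8 − 6 = 10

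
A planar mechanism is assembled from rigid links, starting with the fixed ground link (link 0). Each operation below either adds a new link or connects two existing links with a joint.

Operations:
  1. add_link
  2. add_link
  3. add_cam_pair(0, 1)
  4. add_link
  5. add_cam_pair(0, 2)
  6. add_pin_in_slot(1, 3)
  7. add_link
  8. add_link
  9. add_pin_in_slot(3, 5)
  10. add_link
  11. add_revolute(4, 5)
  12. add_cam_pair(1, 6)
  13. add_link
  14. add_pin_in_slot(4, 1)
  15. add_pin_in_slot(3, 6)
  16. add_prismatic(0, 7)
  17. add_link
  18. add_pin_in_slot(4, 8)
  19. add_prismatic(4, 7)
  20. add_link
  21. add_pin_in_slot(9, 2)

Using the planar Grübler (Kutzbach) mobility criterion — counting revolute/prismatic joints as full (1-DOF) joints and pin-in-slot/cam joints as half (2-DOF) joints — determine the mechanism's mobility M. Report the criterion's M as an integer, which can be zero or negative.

[1;0;0] (link 0 is ground)
L+ [2;0;0]
L+ [3;0;0]
C(0,1)∈J2 [3;0;1]
L+ [4;0;1]
C(0,2)∈J2 [4;0;2]
PS(1,3)∈J2 [4;0;3]
L+ [5;0;3]
L+ [6;0;3]
PS(3,5)∈J2 [6;0;4]
L+ [7;0;4]
R(4,5)∈J1 [7;1;4]
C(1,6)∈J2 [7;1;5]
L+ [8;1;5]
PS(4,1)∈J2 [8;1;6]
PS(3,6)∈J2 [8;1;7]
P(0,7)∈J1 [8;2;7]
L+ [9;2;7]
PS(4,8)∈J2 [9;2;8]
P(4,7)∈J1 [9;3;8]
L+ [10;3;8]
PS(9,2)∈J2 [10;3;9]
mobility = 27 − 6 − 9 = 12

M = 12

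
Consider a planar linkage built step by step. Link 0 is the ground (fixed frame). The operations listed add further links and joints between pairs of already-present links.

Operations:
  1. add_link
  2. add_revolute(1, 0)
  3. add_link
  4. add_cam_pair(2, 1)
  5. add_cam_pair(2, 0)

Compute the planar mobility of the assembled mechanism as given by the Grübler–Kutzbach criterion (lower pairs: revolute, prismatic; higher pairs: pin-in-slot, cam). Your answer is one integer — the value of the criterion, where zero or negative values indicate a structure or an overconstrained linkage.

M = 2

(L,J1,J2)=(1,0,0); link0 fixed
link1: (2,0,0)
R 1-0 [J1]: (2,1,0)
link2: (3,1,0)
C 2-1 [J2]: (3,1,1)
C 2-0 [J2]: (3,1,2)
Grübler: 3·2 − 2·1 − 2 = 2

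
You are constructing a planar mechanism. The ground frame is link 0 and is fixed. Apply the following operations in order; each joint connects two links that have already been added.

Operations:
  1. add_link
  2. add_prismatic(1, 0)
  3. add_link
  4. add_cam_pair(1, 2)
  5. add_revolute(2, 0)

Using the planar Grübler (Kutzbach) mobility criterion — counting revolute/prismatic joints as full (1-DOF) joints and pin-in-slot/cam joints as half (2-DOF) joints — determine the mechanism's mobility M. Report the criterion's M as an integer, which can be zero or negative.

M = 1

link 0 = ground. State L|J1|J2 = 1|0|0
+link1  2|0|0
P(1,0) f=1→J1  2|1|0
+link2  3|1|0
C(1,2) f=2→J2  3|1|1
R(2,0) f=1→J1  3|2|1
M = 3(3−1)−2·2−1 = 6−4−1 = 1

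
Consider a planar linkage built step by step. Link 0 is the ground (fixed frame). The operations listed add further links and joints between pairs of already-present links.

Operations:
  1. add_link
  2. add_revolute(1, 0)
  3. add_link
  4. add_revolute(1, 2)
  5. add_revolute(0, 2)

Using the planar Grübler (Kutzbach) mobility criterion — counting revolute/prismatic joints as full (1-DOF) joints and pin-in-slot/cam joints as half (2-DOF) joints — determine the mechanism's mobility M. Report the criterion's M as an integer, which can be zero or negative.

M = 0

L=1 J1=0 J2=0
add link → L=2 J1=0 J2=0
R@1,0 dof=1 J1 → L=2 J1=1 J2=0
add link → L=3 J1=1 J2=0
R@1,2 dof=1 J1 → L=3 J1=2 J2=0
R@0,2 dof=1 J1 → L=3 J1=3 J2=0
M=3(L−1)−2J1−J2=3·2−2·3−0=0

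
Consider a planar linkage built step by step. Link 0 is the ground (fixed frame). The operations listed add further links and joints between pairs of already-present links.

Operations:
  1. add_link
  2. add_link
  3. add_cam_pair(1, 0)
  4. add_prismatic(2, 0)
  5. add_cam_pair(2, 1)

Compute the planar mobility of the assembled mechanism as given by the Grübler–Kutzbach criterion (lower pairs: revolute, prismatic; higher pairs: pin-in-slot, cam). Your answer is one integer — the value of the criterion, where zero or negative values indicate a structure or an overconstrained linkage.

M = 2

ground; <1,0,0>
#1 <2,0,0>
#2 <3,0,0>
C:1↔0 J2 <3,0,1>
P:2↔0 J1 <3,1,1>
C:2↔1 J2 <3,1,2>
3×2 − 2×1 − 1×2 = 2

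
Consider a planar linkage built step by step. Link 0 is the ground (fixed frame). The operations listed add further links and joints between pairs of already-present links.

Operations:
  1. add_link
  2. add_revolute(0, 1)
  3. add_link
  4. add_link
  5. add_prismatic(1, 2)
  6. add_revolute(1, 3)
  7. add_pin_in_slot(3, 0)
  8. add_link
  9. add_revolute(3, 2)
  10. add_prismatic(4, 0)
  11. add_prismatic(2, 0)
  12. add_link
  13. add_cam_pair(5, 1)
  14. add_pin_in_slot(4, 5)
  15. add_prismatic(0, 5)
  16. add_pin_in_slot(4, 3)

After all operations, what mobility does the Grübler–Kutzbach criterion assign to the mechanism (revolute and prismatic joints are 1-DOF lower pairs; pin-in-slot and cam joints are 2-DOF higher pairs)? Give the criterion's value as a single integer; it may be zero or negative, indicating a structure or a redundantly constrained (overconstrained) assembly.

M = -3

ground; <1,0,0>
#1 <2,0,0>
R:0↔1 J1 <2,1,0>
#2 <3,1,0>
#3 <4,1,0>
P:1↔2 J1 <4,2,0>
R:1↔3 J1 <4,3,0>
PS:3↔0 J2 <4,3,1>
#4 <5,3,1>
R:3↔2 J1 <5,4,1>
P:4↔0 J1 <5,5,1>
P:2↔0 J1 <5,6,1>
#5 <6,6,1>
C:5↔1 J2 <6,6,2>
PS:4↔5 J2 <6,6,3>
P:0↔5 J1 <6,7,3>
PS:4↔3 J2 <6,7,4>
3×5 − 2×7 − 1×4 = -3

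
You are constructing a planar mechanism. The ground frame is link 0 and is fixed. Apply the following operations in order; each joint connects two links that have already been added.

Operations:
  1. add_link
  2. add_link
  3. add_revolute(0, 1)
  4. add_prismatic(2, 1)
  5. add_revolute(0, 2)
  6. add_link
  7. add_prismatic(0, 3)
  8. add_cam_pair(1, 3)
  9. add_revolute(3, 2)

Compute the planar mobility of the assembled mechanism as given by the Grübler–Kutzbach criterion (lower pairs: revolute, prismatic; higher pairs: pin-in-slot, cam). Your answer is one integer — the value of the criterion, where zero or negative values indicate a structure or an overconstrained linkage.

M = -2

(L,J1,J2)=(1,0,0); link0 fixed
link1: (2,0,0)
link2: (3,0,0)
R 0-1 [J1]: (3,1,0)
P 2-1 [J1]: (3,2,0)
R 0-2 [J1]: (3,3,0)
link3: (4,3,0)
P 0-3 [J1]: (4,4,0)
C 1-3 [J2]: (4,4,1)
R 3-2 [J1]: (4,5,1)
Grübler: 3·3 − 2·5 − 1 = -2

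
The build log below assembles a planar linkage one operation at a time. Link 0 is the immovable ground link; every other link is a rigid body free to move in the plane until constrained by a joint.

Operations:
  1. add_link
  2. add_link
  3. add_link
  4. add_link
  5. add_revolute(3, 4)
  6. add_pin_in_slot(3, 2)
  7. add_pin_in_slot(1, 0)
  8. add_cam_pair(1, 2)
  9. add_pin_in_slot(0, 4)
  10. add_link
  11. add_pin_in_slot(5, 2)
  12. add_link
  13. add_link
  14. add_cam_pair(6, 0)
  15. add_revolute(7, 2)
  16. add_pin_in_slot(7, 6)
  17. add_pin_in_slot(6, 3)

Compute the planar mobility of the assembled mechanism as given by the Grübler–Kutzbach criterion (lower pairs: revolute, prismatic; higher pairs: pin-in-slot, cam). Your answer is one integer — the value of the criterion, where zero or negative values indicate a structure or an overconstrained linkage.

[1;0;0] (link 0 is ground)
L+ [2;0;0]
L+ [3;0;0]
L+ [4;0;0]
L+ [5;0;0]
R(3,4)∈J1 [5;1;0]
PS(3,2)∈J2 [5;1;1]
PS(1,0)∈J2 [5;1;2]
C(1,2)∈J2 [5;1;3]
PS(0,4)∈J2 [5;1;4]
L+ [6;1;4]
PS(5,2)∈J2 [6;1;5]
L+ [7;1;5]
L+ [8;1;5]
C(6,0)∈J2 [8;1;6]
R(7,2)∈J1 [8;2;6]
PS(7,6)∈J2 [8;2;7]
PS(6,3)∈J2 [8;2;8]
mobility = 21 − 4 − 8 = 9

M = 9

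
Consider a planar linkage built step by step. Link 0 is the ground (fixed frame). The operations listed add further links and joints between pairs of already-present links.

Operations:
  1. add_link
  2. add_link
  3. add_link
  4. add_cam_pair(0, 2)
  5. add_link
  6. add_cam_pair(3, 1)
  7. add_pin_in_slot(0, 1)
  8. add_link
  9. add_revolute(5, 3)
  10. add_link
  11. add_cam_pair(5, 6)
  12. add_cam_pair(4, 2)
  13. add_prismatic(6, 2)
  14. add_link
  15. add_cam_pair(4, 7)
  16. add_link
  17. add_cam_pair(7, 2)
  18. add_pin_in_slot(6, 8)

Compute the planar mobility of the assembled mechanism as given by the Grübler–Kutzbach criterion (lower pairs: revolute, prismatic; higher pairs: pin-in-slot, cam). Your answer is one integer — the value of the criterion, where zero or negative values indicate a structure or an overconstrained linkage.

M = 12

(L,J1,J2)=(1,0,0); link0 fixed
link1: (2,0,0)
link2: (3,0,0)
link3: (4,0,0)
C 0-2 [J2]: (4,0,1)
link4: (5,0,1)
C 3-1 [J2]: (5,0,2)
PS 0-1 [J2]: (5,0,3)
link5: (6,0,3)
R 5-3 [J1]: (6,1,3)
link6: (7,1,3)
C 5-6 [J2]: (7,1,4)
C 4-2 [J2]: (7,1,5)
P 6-2 [J1]: (7,2,5)
link7: (8,2,5)
C 4-7 [J2]: (8,2,6)
link8: (9,2,6)
C 7-2 [J2]: (9,2,7)
PS 6-8 [J2]: (9,2,8)
Grübler: 3·8 − 2·2 − 8 = 12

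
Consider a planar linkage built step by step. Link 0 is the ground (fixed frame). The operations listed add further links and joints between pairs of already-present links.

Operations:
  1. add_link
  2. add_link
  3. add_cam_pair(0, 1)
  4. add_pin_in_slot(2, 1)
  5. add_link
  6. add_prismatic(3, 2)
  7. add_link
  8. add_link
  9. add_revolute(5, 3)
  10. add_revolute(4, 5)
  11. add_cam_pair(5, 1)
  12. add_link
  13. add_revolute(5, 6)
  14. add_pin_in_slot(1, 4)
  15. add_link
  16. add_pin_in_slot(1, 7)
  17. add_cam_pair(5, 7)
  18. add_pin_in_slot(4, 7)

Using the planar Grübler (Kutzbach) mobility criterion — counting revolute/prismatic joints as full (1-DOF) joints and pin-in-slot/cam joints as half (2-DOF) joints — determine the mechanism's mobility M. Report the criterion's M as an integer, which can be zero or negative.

M = 6

link 0 = ground. State L|J1|J2 = 1|0|0
+link1  2|0|0
+link2  3|0|0
C(0,1) f=2→J2  3|0|1
PS(2,1) f=2→J2  3|0|2
+link3  4|0|2
P(3,2) f=1→J1  4|1|2
+link4  5|1|2
+link5  6|1|2
R(5,3) f=1→J1  6|2|2
R(4,5) f=1→J1  6|3|2
C(5,1) f=2→J2  6|3|3
+link6  7|3|3
R(5,6) f=1→J1  7|4|3
PS(1,4) f=2→J2  7|4|4
+link7  8|4|4
PS(1,7) f=2→J2  8|4|5
C(5,7) f=2→J2  8|4|6
PS(4,7) f=2→J2  8|4|7
M = 3(8−1)−2·4−7 = 21−8−7 = 6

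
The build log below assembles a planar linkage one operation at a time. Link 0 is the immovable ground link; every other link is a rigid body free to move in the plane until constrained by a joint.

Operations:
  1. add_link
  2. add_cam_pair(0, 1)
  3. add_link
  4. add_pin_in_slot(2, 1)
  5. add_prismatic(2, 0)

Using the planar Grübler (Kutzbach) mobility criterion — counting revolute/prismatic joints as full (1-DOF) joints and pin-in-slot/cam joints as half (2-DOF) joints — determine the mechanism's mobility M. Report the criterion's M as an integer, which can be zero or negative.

M = 2

ground; <1,0,0>
#1 <2,0,0>
C:0↔1 J2 <2,0,1>
#2 <3,0,1>
PS:2↔1 J2 <3,0,2>
P:2↔0 J1 <3,1,2>
3×2 − 2×1 − 1×2 = 2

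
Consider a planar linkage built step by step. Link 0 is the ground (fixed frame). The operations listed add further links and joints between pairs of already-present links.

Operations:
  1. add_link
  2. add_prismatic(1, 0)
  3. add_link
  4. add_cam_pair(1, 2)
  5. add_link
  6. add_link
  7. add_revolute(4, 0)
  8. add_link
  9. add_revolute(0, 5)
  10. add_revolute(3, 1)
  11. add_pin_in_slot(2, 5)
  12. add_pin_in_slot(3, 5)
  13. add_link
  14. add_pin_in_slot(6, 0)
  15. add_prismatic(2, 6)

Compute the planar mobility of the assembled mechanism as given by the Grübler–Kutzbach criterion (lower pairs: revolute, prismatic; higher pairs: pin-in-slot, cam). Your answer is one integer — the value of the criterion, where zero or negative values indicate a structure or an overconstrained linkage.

M = 4

ground; <1,0,0>
#1 <2,0,0>
P:1↔0 J1 <2,1,0>
#2 <3,1,0>
C:1↔2 J2 <3,1,1>
#3 <4,1,1>
#4 <5,1,1>
R:4↔0 J1 <5,2,1>
#5 <6,2,1>
R:0↔5 J1 <6,3,1>
R:3↔1 J1 <6,4,1>
PS:2↔5 J2 <6,4,2>
PS:3↔5 J2 <6,4,3>
#6 <7,4,3>
PS:6↔0 J2 <7,4,4>
P:2↔6 J1 <7,5,4>
3×6 − 2×5 − 1×4 = 4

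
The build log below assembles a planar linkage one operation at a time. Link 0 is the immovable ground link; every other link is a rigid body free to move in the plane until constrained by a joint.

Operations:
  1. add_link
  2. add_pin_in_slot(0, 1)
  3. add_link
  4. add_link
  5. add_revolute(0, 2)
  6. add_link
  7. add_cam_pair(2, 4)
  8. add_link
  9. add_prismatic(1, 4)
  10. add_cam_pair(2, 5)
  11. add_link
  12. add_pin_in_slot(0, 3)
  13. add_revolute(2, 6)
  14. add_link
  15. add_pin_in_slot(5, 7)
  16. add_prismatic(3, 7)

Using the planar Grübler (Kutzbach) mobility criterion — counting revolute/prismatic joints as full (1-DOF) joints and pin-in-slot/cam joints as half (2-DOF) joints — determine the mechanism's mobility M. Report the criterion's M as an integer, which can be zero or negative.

L=1 J1=0 J2=0
add link → L=2 J1=0 J2=0
PS@0,1 dof=2 J2 → L=2 J1=0 J2=1
add link → L=3 J1=0 J2=1
add link → L=4 J1=0 J2=1
R@0,2 dof=1 J1 → L=4 J1=1 J2=1
add link → L=5 J1=1 J2=1
C@2,4 dof=2 J2 → L=5 J1=1 J2=2
add link → L=6 J1=1 J2=2
P@1,4 dof=1 J1 → L=6 J1=2 J2=2
C@2,5 dof=2 J2 → L=6 J1=2 J2=3
add link → L=7 J1=2 J2=3
PS@0,3 dof=2 J2 → L=7 J1=2 J2=4
R@2,6 dof=1 J1 → L=7 J1=3 J2=4
add link → L=8 J1=3 J2=4
PS@5,7 dof=2 J2 → L=8 J1=3 J2=5
P@3,7 dof=1 J1 → L=8 J1=4 J2=5
M=3(L−1)−2J1−J2=3·7−2·4−5=8

M = 8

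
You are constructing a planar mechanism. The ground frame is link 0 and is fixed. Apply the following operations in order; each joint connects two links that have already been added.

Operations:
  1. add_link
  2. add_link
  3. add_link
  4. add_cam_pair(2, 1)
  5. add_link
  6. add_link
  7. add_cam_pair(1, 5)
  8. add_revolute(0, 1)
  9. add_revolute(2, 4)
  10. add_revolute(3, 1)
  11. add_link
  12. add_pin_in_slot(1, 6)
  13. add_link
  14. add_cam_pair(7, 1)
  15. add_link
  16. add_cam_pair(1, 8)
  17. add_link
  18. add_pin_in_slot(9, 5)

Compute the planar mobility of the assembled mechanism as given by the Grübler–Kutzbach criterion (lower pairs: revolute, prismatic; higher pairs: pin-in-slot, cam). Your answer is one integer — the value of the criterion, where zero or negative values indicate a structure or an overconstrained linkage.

ground; <1,0,0>
#1 <2,0,0>
#2 <3,0,0>
#3 <4,0,0>
C:2↔1 J2 <4,0,1>
#4 <5,0,1>
#5 <6,0,1>
C:1↔5 J2 <6,0,2>
R:0↔1 J1 <6,1,2>
R:2↔4 J1 <6,2,2>
R:3↔1 J1 <6,3,2>
#6 <7,3,2>
PS:1↔6 J2 <7,3,3>
#7 <8,3,3>
C:7↔1 J2 <8,3,4>
#8 <9,3,4>
C:1↔8 J2 <9,3,5>
#9 <10,3,5>
PS:9↔5 J2 <10,3,6>
3×9 − 2×3 − 1×6 = 15

M = 15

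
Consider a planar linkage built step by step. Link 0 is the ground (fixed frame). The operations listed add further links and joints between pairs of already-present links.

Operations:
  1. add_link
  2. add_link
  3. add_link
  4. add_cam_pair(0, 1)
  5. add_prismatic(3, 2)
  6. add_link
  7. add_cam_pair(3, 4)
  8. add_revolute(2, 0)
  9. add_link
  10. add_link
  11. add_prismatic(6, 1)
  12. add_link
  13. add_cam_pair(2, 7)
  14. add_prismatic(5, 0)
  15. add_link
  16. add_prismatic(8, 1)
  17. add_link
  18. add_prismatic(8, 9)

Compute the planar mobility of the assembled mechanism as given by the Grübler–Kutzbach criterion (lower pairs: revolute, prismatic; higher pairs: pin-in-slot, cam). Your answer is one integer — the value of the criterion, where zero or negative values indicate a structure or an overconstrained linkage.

(L,J1,J2)=(1,0,0); link0 fixed
link1: (2,0,0)
link2: (3,0,0)
link3: (4,0,0)
C 0-1 [J2]: (4,0,1)
P 3-2 [J1]: (4,1,1)
link4: (5,1,1)
C 3-4 [J2]: (5,1,2)
R 2-0 [J1]: (5,2,2)
link5: (6,2,2)
link6: (7,2,2)
P 6-1 [J1]: (7,3,2)
link7: (8,3,2)
C 2-7 [J2]: (8,3,3)
P 5-0 [J1]: (8,4,3)
link8: (9,4,3)
P 8-1 [J1]: (9,5,3)
link9: (10,5,3)
P 8-9 [J1]: (10,6,3)
Grübler: 3·9 − 2·6 − 3 = 12

M = 12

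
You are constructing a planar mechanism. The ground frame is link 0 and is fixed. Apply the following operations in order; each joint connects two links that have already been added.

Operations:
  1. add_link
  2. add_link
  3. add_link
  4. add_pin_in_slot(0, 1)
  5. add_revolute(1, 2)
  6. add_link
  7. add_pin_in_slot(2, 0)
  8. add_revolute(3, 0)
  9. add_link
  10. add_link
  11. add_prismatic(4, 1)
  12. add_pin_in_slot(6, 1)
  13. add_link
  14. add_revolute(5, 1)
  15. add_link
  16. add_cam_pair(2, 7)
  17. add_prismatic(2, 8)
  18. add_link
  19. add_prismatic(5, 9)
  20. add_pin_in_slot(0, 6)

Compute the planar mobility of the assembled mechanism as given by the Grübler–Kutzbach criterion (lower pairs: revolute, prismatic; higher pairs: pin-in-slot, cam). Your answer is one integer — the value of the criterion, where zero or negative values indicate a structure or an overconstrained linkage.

link 0 = ground. State L|J1|J2 = 1|0|0
+link1  2|0|0
+link2  3|0|0
+link3  4|0|0
PS(0,1) f=2→J2  4|0|1
R(1,2) f=1→J1  4|1|1
+link4  5|1|1
PS(2,0) f=2→J2  5|1|2
R(3,0) f=1→J1  5|2|2
+link5  6|2|2
+link6  7|2|2
P(4,1) f=1→J1  7|3|2
PS(6,1) f=2→J2  7|3|3
+link7  8|3|3
R(5,1) f=1→J1  8|4|3
+link8  9|4|3
C(2,7) f=2→J2  9|4|4
P(2,8) f=1→J1  9|5|4
+link9  10|5|4
P(5,9) f=1→J1  10|6|4
PS(0,6) f=2→J2  10|6|5
M = 3(10−1)−2·6−5 = 27−12−5 = 10

M = 10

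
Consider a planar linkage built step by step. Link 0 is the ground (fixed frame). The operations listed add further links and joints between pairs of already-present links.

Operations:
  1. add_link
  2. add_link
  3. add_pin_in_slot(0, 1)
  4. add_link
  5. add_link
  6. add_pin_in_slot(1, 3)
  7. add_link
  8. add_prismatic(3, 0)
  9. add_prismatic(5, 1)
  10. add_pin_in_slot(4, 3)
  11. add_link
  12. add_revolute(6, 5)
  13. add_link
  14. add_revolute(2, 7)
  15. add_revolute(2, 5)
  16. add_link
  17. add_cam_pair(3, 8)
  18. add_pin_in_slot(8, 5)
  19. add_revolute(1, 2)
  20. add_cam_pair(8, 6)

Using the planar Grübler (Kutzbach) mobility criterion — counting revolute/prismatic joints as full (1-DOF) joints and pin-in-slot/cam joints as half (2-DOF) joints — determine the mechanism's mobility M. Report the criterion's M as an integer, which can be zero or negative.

(L,J1,J2)=(1,0,0); link0 fixed
link1: (2,0,0)
link2: (3,0,0)
PS 0-1 [J2]: (3,0,1)
link3: (4,0,1)
link4: (5,0,1)
PS 1-3 [J2]: (5,0,2)
link5: (6,0,2)
P 3-0 [J1]: (6,1,2)
P 5-1 [J1]: (6,2,2)
PS 4-3 [J2]: (6,2,3)
link6: (7,2,3)
R 6-5 [J1]: (7,3,3)
link7: (8,3,3)
R 2-7 [J1]: (8,4,3)
R 2-5 [J1]: (8,5,3)
link8: (9,5,3)
C 3-8 [J2]: (9,5,4)
PS 8-5 [J2]: (9,5,5)
R 1-2 [J1]: (9,6,5)
C 8-6 [J2]: (9,6,6)
Grübler: 3·8 − 2·6 − 6 = 6

M = 6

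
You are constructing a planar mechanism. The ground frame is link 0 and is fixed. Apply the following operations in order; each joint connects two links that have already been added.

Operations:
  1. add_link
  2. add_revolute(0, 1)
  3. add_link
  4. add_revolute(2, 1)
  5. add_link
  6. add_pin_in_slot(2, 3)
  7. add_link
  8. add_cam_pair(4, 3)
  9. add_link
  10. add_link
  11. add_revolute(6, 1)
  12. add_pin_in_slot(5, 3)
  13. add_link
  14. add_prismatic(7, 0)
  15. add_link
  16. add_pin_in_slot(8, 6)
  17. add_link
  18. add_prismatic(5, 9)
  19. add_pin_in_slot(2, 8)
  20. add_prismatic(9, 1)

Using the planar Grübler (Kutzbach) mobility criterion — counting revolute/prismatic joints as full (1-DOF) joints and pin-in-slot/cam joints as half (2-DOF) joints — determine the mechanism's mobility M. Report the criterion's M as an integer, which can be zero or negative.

M = 10

[1;0;0] (link 0 is ground)
L+ [2;0;0]
R(0,1)∈J1 [2;1;0]
L+ [3;1;0]
R(2,1)∈J1 [3;2;0]
L+ [4;2;0]
PS(2,3)∈J2 [4;2;1]
L+ [5;2;1]
C(4,3)∈J2 [5;2;2]
L+ [6;2;2]
L+ [7;2;2]
R(6,1)∈J1 [7;3;2]
PS(5,3)∈J2 [7;3;3]
L+ [8;3;3]
P(7,0)∈J1 [8;4;3]
L+ [9;4;3]
PS(8,6)∈J2 [9;4;4]
L+ [10;4;4]
P(5,9)∈J1 [10;5;4]
PS(2,8)∈J2 [10;5;5]
P(9,1)∈J1 [10;6;5]
mobility = 27 − 12 − 5 = 10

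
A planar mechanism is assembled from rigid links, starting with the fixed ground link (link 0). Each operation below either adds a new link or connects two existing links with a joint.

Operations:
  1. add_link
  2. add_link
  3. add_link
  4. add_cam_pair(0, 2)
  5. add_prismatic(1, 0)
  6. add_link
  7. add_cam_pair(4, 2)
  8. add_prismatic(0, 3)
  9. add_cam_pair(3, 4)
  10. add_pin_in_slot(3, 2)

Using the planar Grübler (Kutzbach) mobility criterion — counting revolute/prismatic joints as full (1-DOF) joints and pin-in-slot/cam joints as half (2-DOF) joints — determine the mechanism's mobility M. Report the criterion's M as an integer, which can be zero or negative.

link 0 = ground. State L|J1|J2 = 1|0|0
+link1  2|0|0
+link2  3|0|0
+link3  4|0|0
C(0,2) f=2→J2  4|0|1
P(1,0) f=1→J1  4|1|1
+link4  5|1|1
C(4,2) f=2→J2  5|1|2
P(0,3) f=1→J1  5|2|2
C(3,4) f=2→J2  5|2|3
PS(3,2) f=2→J2  5|2|4
M = 3(5−1)−2·2−4 = 12−4−4 = 4

M = 4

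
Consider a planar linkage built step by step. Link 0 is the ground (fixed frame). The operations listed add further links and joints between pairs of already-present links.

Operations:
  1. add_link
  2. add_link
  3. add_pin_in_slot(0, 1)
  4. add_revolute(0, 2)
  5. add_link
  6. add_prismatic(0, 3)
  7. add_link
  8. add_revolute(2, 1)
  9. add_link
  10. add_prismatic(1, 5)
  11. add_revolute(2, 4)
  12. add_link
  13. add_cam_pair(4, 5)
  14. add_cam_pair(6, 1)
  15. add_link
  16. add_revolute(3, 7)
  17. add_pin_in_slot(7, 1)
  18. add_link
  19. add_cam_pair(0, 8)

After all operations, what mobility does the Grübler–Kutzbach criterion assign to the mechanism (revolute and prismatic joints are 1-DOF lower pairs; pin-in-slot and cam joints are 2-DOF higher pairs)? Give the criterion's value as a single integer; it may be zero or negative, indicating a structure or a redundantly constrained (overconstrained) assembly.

(L,J1,J2)=(1,0,0); link0 fixed
link1: (2,0,0)
link2: (3,0,0)
PS 0-1 [J2]: (3,0,1)
R 0-2 [J1]: (3,1,1)
link3: (4,1,1)
P 0-3 [J1]: (4,2,1)
link4: (5,2,1)
R 2-1 [J1]: (5,3,1)
link5: (6,3,1)
P 1-5 [J1]: (6,4,1)
R 2-4 [J1]: (6,5,1)
link6: (7,5,1)
C 4-5 [J2]: (7,5,2)
C 6-1 [J2]: (7,5,3)
link7: (8,5,3)
R 3-7 [J1]: (8,6,3)
PS 7-1 [J2]: (8,6,4)
link8: (9,6,4)
C 0-8 [J2]: (9,6,5)
Grübler: 3·8 − 2·6 − 5 = 7

M = 7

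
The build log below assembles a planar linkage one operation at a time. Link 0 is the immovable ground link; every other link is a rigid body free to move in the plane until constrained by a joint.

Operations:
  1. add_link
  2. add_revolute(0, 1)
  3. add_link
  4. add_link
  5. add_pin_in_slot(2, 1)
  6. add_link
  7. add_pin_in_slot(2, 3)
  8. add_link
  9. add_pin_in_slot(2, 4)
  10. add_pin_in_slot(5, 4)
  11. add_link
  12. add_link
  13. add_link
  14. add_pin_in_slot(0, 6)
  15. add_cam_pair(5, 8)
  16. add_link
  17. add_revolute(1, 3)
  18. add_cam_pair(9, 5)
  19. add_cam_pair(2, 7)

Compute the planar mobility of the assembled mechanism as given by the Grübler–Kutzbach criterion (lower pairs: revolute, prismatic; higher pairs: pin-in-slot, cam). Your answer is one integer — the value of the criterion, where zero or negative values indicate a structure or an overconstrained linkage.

M = 15

ground; <1,0,0>
#1 <2,0,0>
R:0↔1 J1 <2,1,0>
#2 <3,1,0>
#3 <4,1,0>
PS:2↔1 J2 <4,1,1>
#4 <5,1,1>
PS:2↔3 J2 <5,1,2>
#5 <6,1,2>
PS:2↔4 J2 <6,1,3>
PS:5↔4 J2 <6,1,4>
#6 <7,1,4>
#7 <8,1,4>
#8 <9,1,4>
PS:0↔6 J2 <9,1,5>
C:5↔8 J2 <9,1,6>
#9 <10,1,6>
R:1↔3 J1 <10,2,6>
C:9↔5 J2 <10,2,7>
C:2↔7 J2 <10,2,8>
3×9 − 2×2 − 1×8 = 15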